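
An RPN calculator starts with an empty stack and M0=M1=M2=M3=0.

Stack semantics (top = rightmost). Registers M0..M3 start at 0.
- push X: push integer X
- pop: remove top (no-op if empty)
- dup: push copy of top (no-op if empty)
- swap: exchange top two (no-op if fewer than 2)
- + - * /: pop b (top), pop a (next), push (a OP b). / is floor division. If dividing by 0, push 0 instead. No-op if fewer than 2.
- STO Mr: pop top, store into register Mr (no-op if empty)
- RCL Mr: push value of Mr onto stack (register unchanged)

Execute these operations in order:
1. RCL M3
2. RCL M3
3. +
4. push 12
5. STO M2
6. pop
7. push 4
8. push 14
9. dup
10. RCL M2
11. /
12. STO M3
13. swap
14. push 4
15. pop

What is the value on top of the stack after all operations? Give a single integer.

After op 1 (RCL M3): stack=[0] mem=[0,0,0,0]
After op 2 (RCL M3): stack=[0,0] mem=[0,0,0,0]
After op 3 (+): stack=[0] mem=[0,0,0,0]
After op 4 (push 12): stack=[0,12] mem=[0,0,0,0]
After op 5 (STO M2): stack=[0] mem=[0,0,12,0]
After op 6 (pop): stack=[empty] mem=[0,0,12,0]
After op 7 (push 4): stack=[4] mem=[0,0,12,0]
After op 8 (push 14): stack=[4,14] mem=[0,0,12,0]
After op 9 (dup): stack=[4,14,14] mem=[0,0,12,0]
After op 10 (RCL M2): stack=[4,14,14,12] mem=[0,0,12,0]
After op 11 (/): stack=[4,14,1] mem=[0,0,12,0]
After op 12 (STO M3): stack=[4,14] mem=[0,0,12,1]
After op 13 (swap): stack=[14,4] mem=[0,0,12,1]
After op 14 (push 4): stack=[14,4,4] mem=[0,0,12,1]
After op 15 (pop): stack=[14,4] mem=[0,0,12,1]

Answer: 4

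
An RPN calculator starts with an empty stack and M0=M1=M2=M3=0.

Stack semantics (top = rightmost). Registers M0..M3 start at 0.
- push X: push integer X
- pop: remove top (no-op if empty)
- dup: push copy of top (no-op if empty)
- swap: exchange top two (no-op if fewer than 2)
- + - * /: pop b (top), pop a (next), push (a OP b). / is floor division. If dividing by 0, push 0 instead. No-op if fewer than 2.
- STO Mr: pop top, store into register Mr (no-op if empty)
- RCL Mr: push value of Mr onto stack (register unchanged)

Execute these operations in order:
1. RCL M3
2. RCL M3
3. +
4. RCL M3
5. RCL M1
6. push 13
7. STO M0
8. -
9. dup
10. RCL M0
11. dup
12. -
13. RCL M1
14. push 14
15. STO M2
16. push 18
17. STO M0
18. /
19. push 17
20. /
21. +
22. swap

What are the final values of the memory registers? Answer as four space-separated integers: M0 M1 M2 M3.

After op 1 (RCL M3): stack=[0] mem=[0,0,0,0]
After op 2 (RCL M3): stack=[0,0] mem=[0,0,0,0]
After op 3 (+): stack=[0] mem=[0,0,0,0]
After op 4 (RCL M3): stack=[0,0] mem=[0,0,0,0]
After op 5 (RCL M1): stack=[0,0,0] mem=[0,0,0,0]
After op 6 (push 13): stack=[0,0,0,13] mem=[0,0,0,0]
After op 7 (STO M0): stack=[0,0,0] mem=[13,0,0,0]
After op 8 (-): stack=[0,0] mem=[13,0,0,0]
After op 9 (dup): stack=[0,0,0] mem=[13,0,0,0]
After op 10 (RCL M0): stack=[0,0,0,13] mem=[13,0,0,0]
After op 11 (dup): stack=[0,0,0,13,13] mem=[13,0,0,0]
After op 12 (-): stack=[0,0,0,0] mem=[13,0,0,0]
After op 13 (RCL M1): stack=[0,0,0,0,0] mem=[13,0,0,0]
After op 14 (push 14): stack=[0,0,0,0,0,14] mem=[13,0,0,0]
After op 15 (STO M2): stack=[0,0,0,0,0] mem=[13,0,14,0]
After op 16 (push 18): stack=[0,0,0,0,0,18] mem=[13,0,14,0]
After op 17 (STO M0): stack=[0,0,0,0,0] mem=[18,0,14,0]
After op 18 (/): stack=[0,0,0,0] mem=[18,0,14,0]
After op 19 (push 17): stack=[0,0,0,0,17] mem=[18,0,14,0]
After op 20 (/): stack=[0,0,0,0] mem=[18,0,14,0]
After op 21 (+): stack=[0,0,0] mem=[18,0,14,0]
After op 22 (swap): stack=[0,0,0] mem=[18,0,14,0]

Answer: 18 0 14 0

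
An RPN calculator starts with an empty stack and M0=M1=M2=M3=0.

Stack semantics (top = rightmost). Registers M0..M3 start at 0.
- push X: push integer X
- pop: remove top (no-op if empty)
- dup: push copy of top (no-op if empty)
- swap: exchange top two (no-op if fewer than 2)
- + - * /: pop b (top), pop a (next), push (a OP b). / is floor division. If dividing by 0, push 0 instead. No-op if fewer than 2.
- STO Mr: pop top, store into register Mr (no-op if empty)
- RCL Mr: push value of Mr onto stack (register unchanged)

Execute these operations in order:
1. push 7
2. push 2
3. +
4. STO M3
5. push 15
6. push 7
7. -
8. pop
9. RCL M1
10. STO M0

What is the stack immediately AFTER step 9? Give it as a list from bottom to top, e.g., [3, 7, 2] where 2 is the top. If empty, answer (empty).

After op 1 (push 7): stack=[7] mem=[0,0,0,0]
After op 2 (push 2): stack=[7,2] mem=[0,0,0,0]
After op 3 (+): stack=[9] mem=[0,0,0,0]
After op 4 (STO M3): stack=[empty] mem=[0,0,0,9]
After op 5 (push 15): stack=[15] mem=[0,0,0,9]
After op 6 (push 7): stack=[15,7] mem=[0,0,0,9]
After op 7 (-): stack=[8] mem=[0,0,0,9]
After op 8 (pop): stack=[empty] mem=[0,0,0,9]
After op 9 (RCL M1): stack=[0] mem=[0,0,0,9]

[0]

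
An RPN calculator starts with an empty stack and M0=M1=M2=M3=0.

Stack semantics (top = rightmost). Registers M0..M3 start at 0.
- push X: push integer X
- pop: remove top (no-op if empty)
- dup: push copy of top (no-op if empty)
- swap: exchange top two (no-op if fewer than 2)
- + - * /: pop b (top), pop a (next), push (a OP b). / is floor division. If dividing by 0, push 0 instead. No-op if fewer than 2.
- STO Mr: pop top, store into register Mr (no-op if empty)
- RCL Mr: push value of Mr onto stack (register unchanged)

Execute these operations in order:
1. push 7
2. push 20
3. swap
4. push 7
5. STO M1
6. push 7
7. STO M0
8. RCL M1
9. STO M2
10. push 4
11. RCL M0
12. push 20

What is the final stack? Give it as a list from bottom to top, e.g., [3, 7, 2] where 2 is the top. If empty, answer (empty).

Answer: [20, 7, 4, 7, 20]

Derivation:
After op 1 (push 7): stack=[7] mem=[0,0,0,0]
After op 2 (push 20): stack=[7,20] mem=[0,0,0,0]
After op 3 (swap): stack=[20,7] mem=[0,0,0,0]
After op 4 (push 7): stack=[20,7,7] mem=[0,0,0,0]
After op 5 (STO M1): stack=[20,7] mem=[0,7,0,0]
After op 6 (push 7): stack=[20,7,7] mem=[0,7,0,0]
After op 7 (STO M0): stack=[20,7] mem=[7,7,0,0]
After op 8 (RCL M1): stack=[20,7,7] mem=[7,7,0,0]
After op 9 (STO M2): stack=[20,7] mem=[7,7,7,0]
After op 10 (push 4): stack=[20,7,4] mem=[7,7,7,0]
After op 11 (RCL M0): stack=[20,7,4,7] mem=[7,7,7,0]
After op 12 (push 20): stack=[20,7,4,7,20] mem=[7,7,7,0]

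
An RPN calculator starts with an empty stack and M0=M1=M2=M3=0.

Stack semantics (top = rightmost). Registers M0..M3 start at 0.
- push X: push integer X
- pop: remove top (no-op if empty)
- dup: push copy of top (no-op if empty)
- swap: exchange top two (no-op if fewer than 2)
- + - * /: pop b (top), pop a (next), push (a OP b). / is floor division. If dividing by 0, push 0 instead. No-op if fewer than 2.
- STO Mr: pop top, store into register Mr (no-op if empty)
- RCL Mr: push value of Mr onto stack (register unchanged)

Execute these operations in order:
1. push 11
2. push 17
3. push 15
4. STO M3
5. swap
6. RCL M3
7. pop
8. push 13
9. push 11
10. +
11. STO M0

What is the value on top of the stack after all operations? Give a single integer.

Answer: 11

Derivation:
After op 1 (push 11): stack=[11] mem=[0,0,0,0]
After op 2 (push 17): stack=[11,17] mem=[0,0,0,0]
After op 3 (push 15): stack=[11,17,15] mem=[0,0,0,0]
After op 4 (STO M3): stack=[11,17] mem=[0,0,0,15]
After op 5 (swap): stack=[17,11] mem=[0,0,0,15]
After op 6 (RCL M3): stack=[17,11,15] mem=[0,0,0,15]
After op 7 (pop): stack=[17,11] mem=[0,0,0,15]
After op 8 (push 13): stack=[17,11,13] mem=[0,0,0,15]
After op 9 (push 11): stack=[17,11,13,11] mem=[0,0,0,15]
After op 10 (+): stack=[17,11,24] mem=[0,0,0,15]
After op 11 (STO M0): stack=[17,11] mem=[24,0,0,15]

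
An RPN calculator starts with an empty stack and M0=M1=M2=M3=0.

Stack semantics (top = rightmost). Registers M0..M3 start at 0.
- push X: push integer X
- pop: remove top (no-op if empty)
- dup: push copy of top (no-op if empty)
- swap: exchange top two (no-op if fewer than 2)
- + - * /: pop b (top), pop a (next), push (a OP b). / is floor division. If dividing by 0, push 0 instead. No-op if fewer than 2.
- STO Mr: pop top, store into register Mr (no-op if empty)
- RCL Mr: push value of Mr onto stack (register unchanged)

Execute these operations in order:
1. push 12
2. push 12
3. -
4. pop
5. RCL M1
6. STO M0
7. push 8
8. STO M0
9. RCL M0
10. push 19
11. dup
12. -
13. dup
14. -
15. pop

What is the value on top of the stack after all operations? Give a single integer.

Answer: 8

Derivation:
After op 1 (push 12): stack=[12] mem=[0,0,0,0]
After op 2 (push 12): stack=[12,12] mem=[0,0,0,0]
After op 3 (-): stack=[0] mem=[0,0,0,0]
After op 4 (pop): stack=[empty] mem=[0,0,0,0]
After op 5 (RCL M1): stack=[0] mem=[0,0,0,0]
After op 6 (STO M0): stack=[empty] mem=[0,0,0,0]
After op 7 (push 8): stack=[8] mem=[0,0,0,0]
After op 8 (STO M0): stack=[empty] mem=[8,0,0,0]
After op 9 (RCL M0): stack=[8] mem=[8,0,0,0]
After op 10 (push 19): stack=[8,19] mem=[8,0,0,0]
After op 11 (dup): stack=[8,19,19] mem=[8,0,0,0]
After op 12 (-): stack=[8,0] mem=[8,0,0,0]
After op 13 (dup): stack=[8,0,0] mem=[8,0,0,0]
After op 14 (-): stack=[8,0] mem=[8,0,0,0]
After op 15 (pop): stack=[8] mem=[8,0,0,0]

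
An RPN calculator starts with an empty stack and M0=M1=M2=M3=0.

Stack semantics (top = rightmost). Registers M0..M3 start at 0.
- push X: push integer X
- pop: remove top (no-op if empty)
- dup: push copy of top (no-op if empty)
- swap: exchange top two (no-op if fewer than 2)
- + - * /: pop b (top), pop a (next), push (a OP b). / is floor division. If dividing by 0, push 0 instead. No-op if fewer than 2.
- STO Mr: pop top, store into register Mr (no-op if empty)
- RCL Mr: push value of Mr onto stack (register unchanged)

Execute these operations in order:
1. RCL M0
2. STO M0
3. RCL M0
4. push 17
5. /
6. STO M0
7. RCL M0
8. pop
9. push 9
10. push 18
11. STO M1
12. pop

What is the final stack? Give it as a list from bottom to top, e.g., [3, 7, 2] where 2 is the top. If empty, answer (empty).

Answer: (empty)

Derivation:
After op 1 (RCL M0): stack=[0] mem=[0,0,0,0]
After op 2 (STO M0): stack=[empty] mem=[0,0,0,0]
After op 3 (RCL M0): stack=[0] mem=[0,0,0,0]
After op 4 (push 17): stack=[0,17] mem=[0,0,0,0]
After op 5 (/): stack=[0] mem=[0,0,0,0]
After op 6 (STO M0): stack=[empty] mem=[0,0,0,0]
After op 7 (RCL M0): stack=[0] mem=[0,0,0,0]
After op 8 (pop): stack=[empty] mem=[0,0,0,0]
After op 9 (push 9): stack=[9] mem=[0,0,0,0]
After op 10 (push 18): stack=[9,18] mem=[0,0,0,0]
After op 11 (STO M1): stack=[9] mem=[0,18,0,0]
After op 12 (pop): stack=[empty] mem=[0,18,0,0]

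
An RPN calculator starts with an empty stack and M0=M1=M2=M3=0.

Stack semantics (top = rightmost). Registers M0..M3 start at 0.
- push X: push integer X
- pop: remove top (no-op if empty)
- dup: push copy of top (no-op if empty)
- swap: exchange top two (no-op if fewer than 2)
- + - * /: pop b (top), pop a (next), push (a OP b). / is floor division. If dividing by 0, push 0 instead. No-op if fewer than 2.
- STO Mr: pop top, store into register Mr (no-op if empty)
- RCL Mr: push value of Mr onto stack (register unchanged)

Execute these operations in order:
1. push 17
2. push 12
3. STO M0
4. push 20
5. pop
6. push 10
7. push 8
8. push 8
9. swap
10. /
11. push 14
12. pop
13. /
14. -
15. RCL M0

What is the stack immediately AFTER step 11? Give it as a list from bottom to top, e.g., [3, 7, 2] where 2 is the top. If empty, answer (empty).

After op 1 (push 17): stack=[17] mem=[0,0,0,0]
After op 2 (push 12): stack=[17,12] mem=[0,0,0,0]
After op 3 (STO M0): stack=[17] mem=[12,0,0,0]
After op 4 (push 20): stack=[17,20] mem=[12,0,0,0]
After op 5 (pop): stack=[17] mem=[12,0,0,0]
After op 6 (push 10): stack=[17,10] mem=[12,0,0,0]
After op 7 (push 8): stack=[17,10,8] mem=[12,0,0,0]
After op 8 (push 8): stack=[17,10,8,8] mem=[12,0,0,0]
After op 9 (swap): stack=[17,10,8,8] mem=[12,0,0,0]
After op 10 (/): stack=[17,10,1] mem=[12,0,0,0]
After op 11 (push 14): stack=[17,10,1,14] mem=[12,0,0,0]

[17, 10, 1, 14]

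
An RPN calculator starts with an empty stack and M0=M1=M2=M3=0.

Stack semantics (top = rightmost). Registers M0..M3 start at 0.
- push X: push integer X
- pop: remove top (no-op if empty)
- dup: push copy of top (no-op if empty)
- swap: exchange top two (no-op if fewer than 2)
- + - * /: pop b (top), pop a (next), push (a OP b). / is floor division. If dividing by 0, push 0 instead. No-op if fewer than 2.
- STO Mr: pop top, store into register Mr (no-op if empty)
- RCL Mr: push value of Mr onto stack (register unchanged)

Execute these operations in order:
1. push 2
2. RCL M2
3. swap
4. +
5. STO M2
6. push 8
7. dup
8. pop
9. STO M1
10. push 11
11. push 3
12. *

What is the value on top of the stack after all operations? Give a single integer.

Answer: 33

Derivation:
After op 1 (push 2): stack=[2] mem=[0,0,0,0]
After op 2 (RCL M2): stack=[2,0] mem=[0,0,0,0]
After op 3 (swap): stack=[0,2] mem=[0,0,0,0]
After op 4 (+): stack=[2] mem=[0,0,0,0]
After op 5 (STO M2): stack=[empty] mem=[0,0,2,0]
After op 6 (push 8): stack=[8] mem=[0,0,2,0]
After op 7 (dup): stack=[8,8] mem=[0,0,2,0]
After op 8 (pop): stack=[8] mem=[0,0,2,0]
After op 9 (STO M1): stack=[empty] mem=[0,8,2,0]
After op 10 (push 11): stack=[11] mem=[0,8,2,0]
After op 11 (push 3): stack=[11,3] mem=[0,8,2,0]
After op 12 (*): stack=[33] mem=[0,8,2,0]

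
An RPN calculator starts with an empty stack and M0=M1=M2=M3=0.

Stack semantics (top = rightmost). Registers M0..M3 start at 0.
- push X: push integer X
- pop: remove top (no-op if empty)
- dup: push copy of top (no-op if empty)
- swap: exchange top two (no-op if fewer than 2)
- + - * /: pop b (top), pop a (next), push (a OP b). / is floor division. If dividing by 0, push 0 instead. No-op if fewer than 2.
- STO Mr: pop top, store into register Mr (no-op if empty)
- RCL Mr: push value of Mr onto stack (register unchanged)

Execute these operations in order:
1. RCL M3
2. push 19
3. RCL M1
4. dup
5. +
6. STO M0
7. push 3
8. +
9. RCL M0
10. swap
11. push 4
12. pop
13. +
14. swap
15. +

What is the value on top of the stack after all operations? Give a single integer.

Answer: 22

Derivation:
After op 1 (RCL M3): stack=[0] mem=[0,0,0,0]
After op 2 (push 19): stack=[0,19] mem=[0,0,0,0]
After op 3 (RCL M1): stack=[0,19,0] mem=[0,0,0,0]
After op 4 (dup): stack=[0,19,0,0] mem=[0,0,0,0]
After op 5 (+): stack=[0,19,0] mem=[0,0,0,0]
After op 6 (STO M0): stack=[0,19] mem=[0,0,0,0]
After op 7 (push 3): stack=[0,19,3] mem=[0,0,0,0]
After op 8 (+): stack=[0,22] mem=[0,0,0,0]
After op 9 (RCL M0): stack=[0,22,0] mem=[0,0,0,0]
After op 10 (swap): stack=[0,0,22] mem=[0,0,0,0]
After op 11 (push 4): stack=[0,0,22,4] mem=[0,0,0,0]
After op 12 (pop): stack=[0,0,22] mem=[0,0,0,0]
After op 13 (+): stack=[0,22] mem=[0,0,0,0]
After op 14 (swap): stack=[22,0] mem=[0,0,0,0]
After op 15 (+): stack=[22] mem=[0,0,0,0]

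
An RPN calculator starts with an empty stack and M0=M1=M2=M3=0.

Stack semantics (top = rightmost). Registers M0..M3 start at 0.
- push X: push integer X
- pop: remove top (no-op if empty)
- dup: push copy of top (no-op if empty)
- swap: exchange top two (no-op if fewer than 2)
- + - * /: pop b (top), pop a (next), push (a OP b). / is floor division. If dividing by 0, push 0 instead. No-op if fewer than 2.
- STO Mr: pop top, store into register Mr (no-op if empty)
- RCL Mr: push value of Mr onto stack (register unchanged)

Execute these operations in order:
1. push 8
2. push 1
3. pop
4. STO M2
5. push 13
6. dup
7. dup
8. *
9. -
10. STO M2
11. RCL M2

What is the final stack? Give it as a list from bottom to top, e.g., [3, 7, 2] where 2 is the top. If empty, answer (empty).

After op 1 (push 8): stack=[8] mem=[0,0,0,0]
After op 2 (push 1): stack=[8,1] mem=[0,0,0,0]
After op 3 (pop): stack=[8] mem=[0,0,0,0]
After op 4 (STO M2): stack=[empty] mem=[0,0,8,0]
After op 5 (push 13): stack=[13] mem=[0,0,8,0]
After op 6 (dup): stack=[13,13] mem=[0,0,8,0]
After op 7 (dup): stack=[13,13,13] mem=[0,0,8,0]
After op 8 (*): stack=[13,169] mem=[0,0,8,0]
After op 9 (-): stack=[-156] mem=[0,0,8,0]
After op 10 (STO M2): stack=[empty] mem=[0,0,-156,0]
After op 11 (RCL M2): stack=[-156] mem=[0,0,-156,0]

Answer: [-156]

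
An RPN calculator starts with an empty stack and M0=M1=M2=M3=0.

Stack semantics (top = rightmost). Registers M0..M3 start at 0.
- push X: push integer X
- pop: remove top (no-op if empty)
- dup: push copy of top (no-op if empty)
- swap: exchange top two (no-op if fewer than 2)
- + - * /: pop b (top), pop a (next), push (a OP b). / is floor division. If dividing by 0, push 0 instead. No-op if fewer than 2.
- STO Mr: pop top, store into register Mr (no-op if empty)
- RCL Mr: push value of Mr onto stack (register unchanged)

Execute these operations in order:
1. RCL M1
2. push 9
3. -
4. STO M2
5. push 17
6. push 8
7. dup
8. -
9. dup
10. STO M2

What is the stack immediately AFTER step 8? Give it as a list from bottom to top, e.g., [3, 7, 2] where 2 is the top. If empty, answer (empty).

After op 1 (RCL M1): stack=[0] mem=[0,0,0,0]
After op 2 (push 9): stack=[0,9] mem=[0,0,0,0]
After op 3 (-): stack=[-9] mem=[0,0,0,0]
After op 4 (STO M2): stack=[empty] mem=[0,0,-9,0]
After op 5 (push 17): stack=[17] mem=[0,0,-9,0]
After op 6 (push 8): stack=[17,8] mem=[0,0,-9,0]
After op 7 (dup): stack=[17,8,8] mem=[0,0,-9,0]
After op 8 (-): stack=[17,0] mem=[0,0,-9,0]

[17, 0]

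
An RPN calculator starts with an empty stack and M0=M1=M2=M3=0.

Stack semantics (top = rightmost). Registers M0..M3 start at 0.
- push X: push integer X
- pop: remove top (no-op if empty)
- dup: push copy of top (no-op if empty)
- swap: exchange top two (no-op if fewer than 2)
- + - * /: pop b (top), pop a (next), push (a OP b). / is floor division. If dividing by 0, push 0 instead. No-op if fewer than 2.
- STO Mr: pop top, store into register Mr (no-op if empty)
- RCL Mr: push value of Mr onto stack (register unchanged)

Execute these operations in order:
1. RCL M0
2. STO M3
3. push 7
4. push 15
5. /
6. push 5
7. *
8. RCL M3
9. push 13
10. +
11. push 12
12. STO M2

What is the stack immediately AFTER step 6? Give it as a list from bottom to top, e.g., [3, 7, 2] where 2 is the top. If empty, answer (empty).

After op 1 (RCL M0): stack=[0] mem=[0,0,0,0]
After op 2 (STO M3): stack=[empty] mem=[0,0,0,0]
After op 3 (push 7): stack=[7] mem=[0,0,0,0]
After op 4 (push 15): stack=[7,15] mem=[0,0,0,0]
After op 5 (/): stack=[0] mem=[0,0,0,0]
After op 6 (push 5): stack=[0,5] mem=[0,0,0,0]

[0, 5]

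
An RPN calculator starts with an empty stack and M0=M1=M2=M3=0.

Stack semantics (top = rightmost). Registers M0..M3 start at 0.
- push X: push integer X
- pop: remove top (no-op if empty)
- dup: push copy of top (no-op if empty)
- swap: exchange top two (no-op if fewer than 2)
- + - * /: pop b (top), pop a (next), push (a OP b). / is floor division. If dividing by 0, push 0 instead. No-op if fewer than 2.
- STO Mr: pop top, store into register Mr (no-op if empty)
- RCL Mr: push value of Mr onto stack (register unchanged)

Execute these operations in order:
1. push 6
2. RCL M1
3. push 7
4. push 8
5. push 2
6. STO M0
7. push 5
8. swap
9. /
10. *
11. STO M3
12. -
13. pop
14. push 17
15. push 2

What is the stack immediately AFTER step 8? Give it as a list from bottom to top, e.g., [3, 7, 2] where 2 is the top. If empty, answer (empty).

After op 1 (push 6): stack=[6] mem=[0,0,0,0]
After op 2 (RCL M1): stack=[6,0] mem=[0,0,0,0]
After op 3 (push 7): stack=[6,0,7] mem=[0,0,0,0]
After op 4 (push 8): stack=[6,0,7,8] mem=[0,0,0,0]
After op 5 (push 2): stack=[6,0,7,8,2] mem=[0,0,0,0]
After op 6 (STO M0): stack=[6,0,7,8] mem=[2,0,0,0]
After op 7 (push 5): stack=[6,0,7,8,5] mem=[2,0,0,0]
After op 8 (swap): stack=[6,0,7,5,8] mem=[2,0,0,0]

[6, 0, 7, 5, 8]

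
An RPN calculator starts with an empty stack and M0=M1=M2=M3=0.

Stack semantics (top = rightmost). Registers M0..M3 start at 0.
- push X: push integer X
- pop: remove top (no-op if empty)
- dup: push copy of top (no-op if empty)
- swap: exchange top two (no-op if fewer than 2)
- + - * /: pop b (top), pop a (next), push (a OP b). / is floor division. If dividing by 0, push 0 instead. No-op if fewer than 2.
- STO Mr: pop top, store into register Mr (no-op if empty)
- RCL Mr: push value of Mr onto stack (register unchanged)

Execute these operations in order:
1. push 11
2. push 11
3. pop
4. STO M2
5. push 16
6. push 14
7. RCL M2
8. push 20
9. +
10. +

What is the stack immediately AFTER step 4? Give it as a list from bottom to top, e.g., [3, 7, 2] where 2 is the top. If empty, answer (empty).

After op 1 (push 11): stack=[11] mem=[0,0,0,0]
After op 2 (push 11): stack=[11,11] mem=[0,0,0,0]
After op 3 (pop): stack=[11] mem=[0,0,0,0]
After op 4 (STO M2): stack=[empty] mem=[0,0,11,0]

(empty)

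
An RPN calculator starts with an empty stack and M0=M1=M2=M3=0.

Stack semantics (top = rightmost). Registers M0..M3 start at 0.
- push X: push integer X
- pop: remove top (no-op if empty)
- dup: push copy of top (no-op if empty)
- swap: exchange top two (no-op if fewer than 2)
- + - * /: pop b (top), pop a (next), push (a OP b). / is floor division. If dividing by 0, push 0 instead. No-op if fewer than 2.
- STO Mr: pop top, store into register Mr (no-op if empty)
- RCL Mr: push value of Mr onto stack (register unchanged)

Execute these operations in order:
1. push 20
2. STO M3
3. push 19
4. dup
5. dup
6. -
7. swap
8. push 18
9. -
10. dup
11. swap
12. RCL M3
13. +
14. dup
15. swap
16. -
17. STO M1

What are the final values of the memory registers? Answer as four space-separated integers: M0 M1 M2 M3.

Answer: 0 0 0 20

Derivation:
After op 1 (push 20): stack=[20] mem=[0,0,0,0]
After op 2 (STO M3): stack=[empty] mem=[0,0,0,20]
After op 3 (push 19): stack=[19] mem=[0,0,0,20]
After op 4 (dup): stack=[19,19] mem=[0,0,0,20]
After op 5 (dup): stack=[19,19,19] mem=[0,0,0,20]
After op 6 (-): stack=[19,0] mem=[0,0,0,20]
After op 7 (swap): stack=[0,19] mem=[0,0,0,20]
After op 8 (push 18): stack=[0,19,18] mem=[0,0,0,20]
After op 9 (-): stack=[0,1] mem=[0,0,0,20]
After op 10 (dup): stack=[0,1,1] mem=[0,0,0,20]
After op 11 (swap): stack=[0,1,1] mem=[0,0,0,20]
After op 12 (RCL M3): stack=[0,1,1,20] mem=[0,0,0,20]
After op 13 (+): stack=[0,1,21] mem=[0,0,0,20]
After op 14 (dup): stack=[0,1,21,21] mem=[0,0,0,20]
After op 15 (swap): stack=[0,1,21,21] mem=[0,0,0,20]
After op 16 (-): stack=[0,1,0] mem=[0,0,0,20]
After op 17 (STO M1): stack=[0,1] mem=[0,0,0,20]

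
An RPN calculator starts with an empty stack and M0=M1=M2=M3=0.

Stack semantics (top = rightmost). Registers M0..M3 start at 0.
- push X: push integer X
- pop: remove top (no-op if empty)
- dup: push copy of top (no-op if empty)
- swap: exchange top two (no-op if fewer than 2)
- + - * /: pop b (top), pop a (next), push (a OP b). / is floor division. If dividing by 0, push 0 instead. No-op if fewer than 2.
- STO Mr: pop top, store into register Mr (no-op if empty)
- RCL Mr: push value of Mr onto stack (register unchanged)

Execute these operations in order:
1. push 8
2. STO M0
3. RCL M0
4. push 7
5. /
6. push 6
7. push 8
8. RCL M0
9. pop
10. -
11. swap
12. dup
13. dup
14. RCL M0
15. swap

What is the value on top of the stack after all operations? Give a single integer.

After op 1 (push 8): stack=[8] mem=[0,0,0,0]
After op 2 (STO M0): stack=[empty] mem=[8,0,0,0]
After op 3 (RCL M0): stack=[8] mem=[8,0,0,0]
After op 4 (push 7): stack=[8,7] mem=[8,0,0,0]
After op 5 (/): stack=[1] mem=[8,0,0,0]
After op 6 (push 6): stack=[1,6] mem=[8,0,0,0]
After op 7 (push 8): stack=[1,6,8] mem=[8,0,0,0]
After op 8 (RCL M0): stack=[1,6,8,8] mem=[8,0,0,0]
After op 9 (pop): stack=[1,6,8] mem=[8,0,0,0]
After op 10 (-): stack=[1,-2] mem=[8,0,0,0]
After op 11 (swap): stack=[-2,1] mem=[8,0,0,0]
After op 12 (dup): stack=[-2,1,1] mem=[8,0,0,0]
After op 13 (dup): stack=[-2,1,1,1] mem=[8,0,0,0]
After op 14 (RCL M0): stack=[-2,1,1,1,8] mem=[8,0,0,0]
After op 15 (swap): stack=[-2,1,1,8,1] mem=[8,0,0,0]

Answer: 1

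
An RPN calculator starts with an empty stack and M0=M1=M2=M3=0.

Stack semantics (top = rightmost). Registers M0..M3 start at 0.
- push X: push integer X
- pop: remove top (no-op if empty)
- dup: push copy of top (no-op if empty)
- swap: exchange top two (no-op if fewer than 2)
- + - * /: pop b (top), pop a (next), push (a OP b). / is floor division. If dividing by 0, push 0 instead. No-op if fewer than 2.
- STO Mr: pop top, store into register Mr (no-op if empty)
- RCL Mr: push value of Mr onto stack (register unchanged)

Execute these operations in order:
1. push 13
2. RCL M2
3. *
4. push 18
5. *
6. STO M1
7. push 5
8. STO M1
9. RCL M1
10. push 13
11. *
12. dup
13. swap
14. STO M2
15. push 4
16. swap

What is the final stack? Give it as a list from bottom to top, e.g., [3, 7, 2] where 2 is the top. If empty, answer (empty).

After op 1 (push 13): stack=[13] mem=[0,0,0,0]
After op 2 (RCL M2): stack=[13,0] mem=[0,0,0,0]
After op 3 (*): stack=[0] mem=[0,0,0,0]
After op 4 (push 18): stack=[0,18] mem=[0,0,0,0]
After op 5 (*): stack=[0] mem=[0,0,0,0]
After op 6 (STO M1): stack=[empty] mem=[0,0,0,0]
After op 7 (push 5): stack=[5] mem=[0,0,0,0]
After op 8 (STO M1): stack=[empty] mem=[0,5,0,0]
After op 9 (RCL M1): stack=[5] mem=[0,5,0,0]
After op 10 (push 13): stack=[5,13] mem=[0,5,0,0]
After op 11 (*): stack=[65] mem=[0,5,0,0]
After op 12 (dup): stack=[65,65] mem=[0,5,0,0]
After op 13 (swap): stack=[65,65] mem=[0,5,0,0]
After op 14 (STO M2): stack=[65] mem=[0,5,65,0]
After op 15 (push 4): stack=[65,4] mem=[0,5,65,0]
After op 16 (swap): stack=[4,65] mem=[0,5,65,0]

Answer: [4, 65]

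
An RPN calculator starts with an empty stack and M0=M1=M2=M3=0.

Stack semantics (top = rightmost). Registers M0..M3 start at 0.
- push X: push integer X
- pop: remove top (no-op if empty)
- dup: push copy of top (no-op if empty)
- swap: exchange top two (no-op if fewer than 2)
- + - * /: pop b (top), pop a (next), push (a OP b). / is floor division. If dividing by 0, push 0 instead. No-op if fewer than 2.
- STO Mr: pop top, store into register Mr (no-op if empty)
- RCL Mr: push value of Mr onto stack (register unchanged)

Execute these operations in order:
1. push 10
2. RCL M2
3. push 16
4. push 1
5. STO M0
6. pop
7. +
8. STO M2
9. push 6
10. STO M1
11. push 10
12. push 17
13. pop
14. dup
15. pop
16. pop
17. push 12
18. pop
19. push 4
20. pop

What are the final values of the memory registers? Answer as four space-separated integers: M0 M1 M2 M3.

Answer: 1 6 10 0

Derivation:
After op 1 (push 10): stack=[10] mem=[0,0,0,0]
After op 2 (RCL M2): stack=[10,0] mem=[0,0,0,0]
After op 3 (push 16): stack=[10,0,16] mem=[0,0,0,0]
After op 4 (push 1): stack=[10,0,16,1] mem=[0,0,0,0]
After op 5 (STO M0): stack=[10,0,16] mem=[1,0,0,0]
After op 6 (pop): stack=[10,0] mem=[1,0,0,0]
After op 7 (+): stack=[10] mem=[1,0,0,0]
After op 8 (STO M2): stack=[empty] mem=[1,0,10,0]
After op 9 (push 6): stack=[6] mem=[1,0,10,0]
After op 10 (STO M1): stack=[empty] mem=[1,6,10,0]
After op 11 (push 10): stack=[10] mem=[1,6,10,0]
After op 12 (push 17): stack=[10,17] mem=[1,6,10,0]
After op 13 (pop): stack=[10] mem=[1,6,10,0]
After op 14 (dup): stack=[10,10] mem=[1,6,10,0]
After op 15 (pop): stack=[10] mem=[1,6,10,0]
After op 16 (pop): stack=[empty] mem=[1,6,10,0]
After op 17 (push 12): stack=[12] mem=[1,6,10,0]
After op 18 (pop): stack=[empty] mem=[1,6,10,0]
After op 19 (push 4): stack=[4] mem=[1,6,10,0]
After op 20 (pop): stack=[empty] mem=[1,6,10,0]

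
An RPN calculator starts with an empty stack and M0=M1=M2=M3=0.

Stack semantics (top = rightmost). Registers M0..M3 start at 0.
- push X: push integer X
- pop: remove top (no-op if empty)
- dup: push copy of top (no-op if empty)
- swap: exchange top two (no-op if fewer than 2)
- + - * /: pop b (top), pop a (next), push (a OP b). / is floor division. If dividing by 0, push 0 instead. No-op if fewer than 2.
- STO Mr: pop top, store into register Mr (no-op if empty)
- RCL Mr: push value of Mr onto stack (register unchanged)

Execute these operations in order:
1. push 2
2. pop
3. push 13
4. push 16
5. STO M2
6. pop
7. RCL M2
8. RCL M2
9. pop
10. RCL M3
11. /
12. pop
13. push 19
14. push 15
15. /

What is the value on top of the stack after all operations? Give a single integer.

Answer: 1

Derivation:
After op 1 (push 2): stack=[2] mem=[0,0,0,0]
After op 2 (pop): stack=[empty] mem=[0,0,0,0]
After op 3 (push 13): stack=[13] mem=[0,0,0,0]
After op 4 (push 16): stack=[13,16] mem=[0,0,0,0]
After op 5 (STO M2): stack=[13] mem=[0,0,16,0]
After op 6 (pop): stack=[empty] mem=[0,0,16,0]
After op 7 (RCL M2): stack=[16] mem=[0,0,16,0]
After op 8 (RCL M2): stack=[16,16] mem=[0,0,16,0]
After op 9 (pop): stack=[16] mem=[0,0,16,0]
After op 10 (RCL M3): stack=[16,0] mem=[0,0,16,0]
After op 11 (/): stack=[0] mem=[0,0,16,0]
After op 12 (pop): stack=[empty] mem=[0,0,16,0]
After op 13 (push 19): stack=[19] mem=[0,0,16,0]
After op 14 (push 15): stack=[19,15] mem=[0,0,16,0]
After op 15 (/): stack=[1] mem=[0,0,16,0]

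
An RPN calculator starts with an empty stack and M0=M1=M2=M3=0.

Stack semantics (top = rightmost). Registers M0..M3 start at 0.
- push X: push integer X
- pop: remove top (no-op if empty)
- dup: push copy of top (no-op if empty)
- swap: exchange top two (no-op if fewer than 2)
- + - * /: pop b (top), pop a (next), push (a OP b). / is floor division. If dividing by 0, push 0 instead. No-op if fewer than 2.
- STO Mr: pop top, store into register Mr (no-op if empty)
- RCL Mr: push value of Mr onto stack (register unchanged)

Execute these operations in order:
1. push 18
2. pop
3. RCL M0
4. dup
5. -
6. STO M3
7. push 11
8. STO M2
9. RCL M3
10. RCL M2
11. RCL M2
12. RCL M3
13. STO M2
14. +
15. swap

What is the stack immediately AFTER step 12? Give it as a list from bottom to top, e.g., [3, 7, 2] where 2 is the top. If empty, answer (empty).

After op 1 (push 18): stack=[18] mem=[0,0,0,0]
After op 2 (pop): stack=[empty] mem=[0,0,0,0]
After op 3 (RCL M0): stack=[0] mem=[0,0,0,0]
After op 4 (dup): stack=[0,0] mem=[0,0,0,0]
After op 5 (-): stack=[0] mem=[0,0,0,0]
After op 6 (STO M3): stack=[empty] mem=[0,0,0,0]
After op 7 (push 11): stack=[11] mem=[0,0,0,0]
After op 8 (STO M2): stack=[empty] mem=[0,0,11,0]
After op 9 (RCL M3): stack=[0] mem=[0,0,11,0]
After op 10 (RCL M2): stack=[0,11] mem=[0,0,11,0]
After op 11 (RCL M2): stack=[0,11,11] mem=[0,0,11,0]
After op 12 (RCL M3): stack=[0,11,11,0] mem=[0,0,11,0]

[0, 11, 11, 0]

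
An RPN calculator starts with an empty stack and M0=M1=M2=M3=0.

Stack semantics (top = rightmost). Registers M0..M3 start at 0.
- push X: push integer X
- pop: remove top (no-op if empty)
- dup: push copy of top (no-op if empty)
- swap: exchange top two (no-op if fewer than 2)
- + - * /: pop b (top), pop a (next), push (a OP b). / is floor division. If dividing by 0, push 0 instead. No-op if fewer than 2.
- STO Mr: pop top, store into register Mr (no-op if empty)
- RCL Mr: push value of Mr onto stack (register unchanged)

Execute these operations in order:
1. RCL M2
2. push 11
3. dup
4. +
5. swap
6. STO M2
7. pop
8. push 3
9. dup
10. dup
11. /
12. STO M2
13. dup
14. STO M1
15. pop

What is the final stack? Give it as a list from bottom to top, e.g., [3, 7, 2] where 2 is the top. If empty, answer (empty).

After op 1 (RCL M2): stack=[0] mem=[0,0,0,0]
After op 2 (push 11): stack=[0,11] mem=[0,0,0,0]
After op 3 (dup): stack=[0,11,11] mem=[0,0,0,0]
After op 4 (+): stack=[0,22] mem=[0,0,0,0]
After op 5 (swap): stack=[22,0] mem=[0,0,0,0]
After op 6 (STO M2): stack=[22] mem=[0,0,0,0]
After op 7 (pop): stack=[empty] mem=[0,0,0,0]
After op 8 (push 3): stack=[3] mem=[0,0,0,0]
After op 9 (dup): stack=[3,3] mem=[0,0,0,0]
After op 10 (dup): stack=[3,3,3] mem=[0,0,0,0]
After op 11 (/): stack=[3,1] mem=[0,0,0,0]
After op 12 (STO M2): stack=[3] mem=[0,0,1,0]
After op 13 (dup): stack=[3,3] mem=[0,0,1,0]
After op 14 (STO M1): stack=[3] mem=[0,3,1,0]
After op 15 (pop): stack=[empty] mem=[0,3,1,0]

Answer: (empty)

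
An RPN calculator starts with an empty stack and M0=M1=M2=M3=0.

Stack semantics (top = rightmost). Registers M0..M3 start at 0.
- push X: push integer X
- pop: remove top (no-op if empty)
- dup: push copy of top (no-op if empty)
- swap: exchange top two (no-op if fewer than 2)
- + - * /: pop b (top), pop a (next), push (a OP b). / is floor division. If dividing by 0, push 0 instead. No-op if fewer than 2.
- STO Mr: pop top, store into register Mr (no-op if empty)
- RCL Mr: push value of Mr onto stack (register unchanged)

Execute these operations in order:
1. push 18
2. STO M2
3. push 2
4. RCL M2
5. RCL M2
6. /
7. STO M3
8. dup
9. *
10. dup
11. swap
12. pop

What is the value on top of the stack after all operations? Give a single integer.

After op 1 (push 18): stack=[18] mem=[0,0,0,0]
After op 2 (STO M2): stack=[empty] mem=[0,0,18,0]
After op 3 (push 2): stack=[2] mem=[0,0,18,0]
After op 4 (RCL M2): stack=[2,18] mem=[0,0,18,0]
After op 5 (RCL M2): stack=[2,18,18] mem=[0,0,18,0]
After op 6 (/): stack=[2,1] mem=[0,0,18,0]
After op 7 (STO M3): stack=[2] mem=[0,0,18,1]
After op 8 (dup): stack=[2,2] mem=[0,0,18,1]
After op 9 (*): stack=[4] mem=[0,0,18,1]
After op 10 (dup): stack=[4,4] mem=[0,0,18,1]
After op 11 (swap): stack=[4,4] mem=[0,0,18,1]
After op 12 (pop): stack=[4] mem=[0,0,18,1]

Answer: 4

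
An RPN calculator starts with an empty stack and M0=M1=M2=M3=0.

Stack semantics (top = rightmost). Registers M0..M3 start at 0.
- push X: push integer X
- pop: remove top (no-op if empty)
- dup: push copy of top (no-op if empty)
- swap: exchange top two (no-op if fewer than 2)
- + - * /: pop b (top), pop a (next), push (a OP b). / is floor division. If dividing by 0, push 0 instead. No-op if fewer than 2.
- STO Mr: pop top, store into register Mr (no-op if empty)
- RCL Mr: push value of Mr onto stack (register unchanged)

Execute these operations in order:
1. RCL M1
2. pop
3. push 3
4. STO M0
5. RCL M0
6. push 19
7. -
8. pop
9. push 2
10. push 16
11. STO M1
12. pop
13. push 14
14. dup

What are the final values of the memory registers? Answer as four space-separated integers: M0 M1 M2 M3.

After op 1 (RCL M1): stack=[0] mem=[0,0,0,0]
After op 2 (pop): stack=[empty] mem=[0,0,0,0]
After op 3 (push 3): stack=[3] mem=[0,0,0,0]
After op 4 (STO M0): stack=[empty] mem=[3,0,0,0]
After op 5 (RCL M0): stack=[3] mem=[3,0,0,0]
After op 6 (push 19): stack=[3,19] mem=[3,0,0,0]
After op 7 (-): stack=[-16] mem=[3,0,0,0]
After op 8 (pop): stack=[empty] mem=[3,0,0,0]
After op 9 (push 2): stack=[2] mem=[3,0,0,0]
After op 10 (push 16): stack=[2,16] mem=[3,0,0,0]
After op 11 (STO M1): stack=[2] mem=[3,16,0,0]
After op 12 (pop): stack=[empty] mem=[3,16,0,0]
After op 13 (push 14): stack=[14] mem=[3,16,0,0]
After op 14 (dup): stack=[14,14] mem=[3,16,0,0]

Answer: 3 16 0 0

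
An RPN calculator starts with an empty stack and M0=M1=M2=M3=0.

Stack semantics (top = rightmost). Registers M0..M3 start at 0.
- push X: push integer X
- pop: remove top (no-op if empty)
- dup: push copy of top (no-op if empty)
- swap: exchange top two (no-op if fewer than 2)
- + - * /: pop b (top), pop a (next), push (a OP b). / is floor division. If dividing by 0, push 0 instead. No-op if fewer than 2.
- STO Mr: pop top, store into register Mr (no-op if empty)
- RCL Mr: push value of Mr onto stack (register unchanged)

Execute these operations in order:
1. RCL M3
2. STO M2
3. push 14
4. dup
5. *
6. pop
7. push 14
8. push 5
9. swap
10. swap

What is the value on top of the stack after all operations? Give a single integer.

After op 1 (RCL M3): stack=[0] mem=[0,0,0,0]
After op 2 (STO M2): stack=[empty] mem=[0,0,0,0]
After op 3 (push 14): stack=[14] mem=[0,0,0,0]
After op 4 (dup): stack=[14,14] mem=[0,0,0,0]
After op 5 (*): stack=[196] mem=[0,0,0,0]
After op 6 (pop): stack=[empty] mem=[0,0,0,0]
After op 7 (push 14): stack=[14] mem=[0,0,0,0]
After op 8 (push 5): stack=[14,5] mem=[0,0,0,0]
After op 9 (swap): stack=[5,14] mem=[0,0,0,0]
After op 10 (swap): stack=[14,5] mem=[0,0,0,0]

Answer: 5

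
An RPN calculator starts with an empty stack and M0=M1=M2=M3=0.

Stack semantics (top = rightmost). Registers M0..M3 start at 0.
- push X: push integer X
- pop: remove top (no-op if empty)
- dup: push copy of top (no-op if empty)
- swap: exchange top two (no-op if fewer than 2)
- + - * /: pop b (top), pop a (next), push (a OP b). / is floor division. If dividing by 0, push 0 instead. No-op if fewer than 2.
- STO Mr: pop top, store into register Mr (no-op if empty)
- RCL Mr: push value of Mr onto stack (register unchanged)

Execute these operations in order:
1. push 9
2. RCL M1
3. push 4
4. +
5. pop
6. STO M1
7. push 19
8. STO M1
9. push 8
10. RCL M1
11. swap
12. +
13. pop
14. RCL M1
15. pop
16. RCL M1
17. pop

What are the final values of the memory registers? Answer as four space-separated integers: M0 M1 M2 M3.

Answer: 0 19 0 0

Derivation:
After op 1 (push 9): stack=[9] mem=[0,0,0,0]
After op 2 (RCL M1): stack=[9,0] mem=[0,0,0,0]
After op 3 (push 4): stack=[9,0,4] mem=[0,0,0,0]
After op 4 (+): stack=[9,4] mem=[0,0,0,0]
After op 5 (pop): stack=[9] mem=[0,0,0,0]
After op 6 (STO M1): stack=[empty] mem=[0,9,0,0]
After op 7 (push 19): stack=[19] mem=[0,9,0,0]
After op 8 (STO M1): stack=[empty] mem=[0,19,0,0]
After op 9 (push 8): stack=[8] mem=[0,19,0,0]
After op 10 (RCL M1): stack=[8,19] mem=[0,19,0,0]
After op 11 (swap): stack=[19,8] mem=[0,19,0,0]
After op 12 (+): stack=[27] mem=[0,19,0,0]
After op 13 (pop): stack=[empty] mem=[0,19,0,0]
After op 14 (RCL M1): stack=[19] mem=[0,19,0,0]
After op 15 (pop): stack=[empty] mem=[0,19,0,0]
After op 16 (RCL M1): stack=[19] mem=[0,19,0,0]
After op 17 (pop): stack=[empty] mem=[0,19,0,0]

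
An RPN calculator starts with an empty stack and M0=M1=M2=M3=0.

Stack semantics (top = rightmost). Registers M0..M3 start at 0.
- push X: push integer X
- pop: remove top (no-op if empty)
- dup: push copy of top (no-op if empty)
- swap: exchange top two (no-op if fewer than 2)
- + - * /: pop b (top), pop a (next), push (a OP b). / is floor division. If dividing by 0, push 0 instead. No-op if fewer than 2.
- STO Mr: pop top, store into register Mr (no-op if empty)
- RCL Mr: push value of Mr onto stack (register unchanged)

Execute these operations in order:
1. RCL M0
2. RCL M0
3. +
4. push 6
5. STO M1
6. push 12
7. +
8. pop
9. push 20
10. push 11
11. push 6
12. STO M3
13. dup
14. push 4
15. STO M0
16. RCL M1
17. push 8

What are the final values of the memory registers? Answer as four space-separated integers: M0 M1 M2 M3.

After op 1 (RCL M0): stack=[0] mem=[0,0,0,0]
After op 2 (RCL M0): stack=[0,0] mem=[0,0,0,0]
After op 3 (+): stack=[0] mem=[0,0,0,0]
After op 4 (push 6): stack=[0,6] mem=[0,0,0,0]
After op 5 (STO M1): stack=[0] mem=[0,6,0,0]
After op 6 (push 12): stack=[0,12] mem=[0,6,0,0]
After op 7 (+): stack=[12] mem=[0,6,0,0]
After op 8 (pop): stack=[empty] mem=[0,6,0,0]
After op 9 (push 20): stack=[20] mem=[0,6,0,0]
After op 10 (push 11): stack=[20,11] mem=[0,6,0,0]
After op 11 (push 6): stack=[20,11,6] mem=[0,6,0,0]
After op 12 (STO M3): stack=[20,11] mem=[0,6,0,6]
After op 13 (dup): stack=[20,11,11] mem=[0,6,0,6]
After op 14 (push 4): stack=[20,11,11,4] mem=[0,6,0,6]
After op 15 (STO M0): stack=[20,11,11] mem=[4,6,0,6]
After op 16 (RCL M1): stack=[20,11,11,6] mem=[4,6,0,6]
After op 17 (push 8): stack=[20,11,11,6,8] mem=[4,6,0,6]

Answer: 4 6 0 6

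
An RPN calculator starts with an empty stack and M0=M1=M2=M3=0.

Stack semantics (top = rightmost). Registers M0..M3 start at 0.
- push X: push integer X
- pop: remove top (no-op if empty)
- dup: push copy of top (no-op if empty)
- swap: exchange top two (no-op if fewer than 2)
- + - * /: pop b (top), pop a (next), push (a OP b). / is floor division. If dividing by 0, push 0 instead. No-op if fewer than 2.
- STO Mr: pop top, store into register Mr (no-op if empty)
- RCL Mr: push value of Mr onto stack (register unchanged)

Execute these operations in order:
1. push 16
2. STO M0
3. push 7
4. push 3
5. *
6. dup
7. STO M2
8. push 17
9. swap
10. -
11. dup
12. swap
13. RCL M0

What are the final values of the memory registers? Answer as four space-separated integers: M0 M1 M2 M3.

After op 1 (push 16): stack=[16] mem=[0,0,0,0]
After op 2 (STO M0): stack=[empty] mem=[16,0,0,0]
After op 3 (push 7): stack=[7] mem=[16,0,0,0]
After op 4 (push 3): stack=[7,3] mem=[16,0,0,0]
After op 5 (*): stack=[21] mem=[16,0,0,0]
After op 6 (dup): stack=[21,21] mem=[16,0,0,0]
After op 7 (STO M2): stack=[21] mem=[16,0,21,0]
After op 8 (push 17): stack=[21,17] mem=[16,0,21,0]
After op 9 (swap): stack=[17,21] mem=[16,0,21,0]
After op 10 (-): stack=[-4] mem=[16,0,21,0]
After op 11 (dup): stack=[-4,-4] mem=[16,0,21,0]
After op 12 (swap): stack=[-4,-4] mem=[16,0,21,0]
After op 13 (RCL M0): stack=[-4,-4,16] mem=[16,0,21,0]

Answer: 16 0 21 0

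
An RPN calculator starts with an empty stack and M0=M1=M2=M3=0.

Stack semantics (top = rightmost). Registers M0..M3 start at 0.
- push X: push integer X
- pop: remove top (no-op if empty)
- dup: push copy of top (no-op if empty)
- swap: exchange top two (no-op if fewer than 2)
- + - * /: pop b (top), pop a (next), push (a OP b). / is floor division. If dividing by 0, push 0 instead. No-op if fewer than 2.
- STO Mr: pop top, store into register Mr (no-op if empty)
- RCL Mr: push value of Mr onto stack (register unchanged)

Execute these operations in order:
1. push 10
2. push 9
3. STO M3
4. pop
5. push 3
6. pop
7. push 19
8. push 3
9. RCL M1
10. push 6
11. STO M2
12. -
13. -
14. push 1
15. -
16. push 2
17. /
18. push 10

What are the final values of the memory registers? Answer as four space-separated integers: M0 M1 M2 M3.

After op 1 (push 10): stack=[10] mem=[0,0,0,0]
After op 2 (push 9): stack=[10,9] mem=[0,0,0,0]
After op 3 (STO M3): stack=[10] mem=[0,0,0,9]
After op 4 (pop): stack=[empty] mem=[0,0,0,9]
After op 5 (push 3): stack=[3] mem=[0,0,0,9]
After op 6 (pop): stack=[empty] mem=[0,0,0,9]
After op 7 (push 19): stack=[19] mem=[0,0,0,9]
After op 8 (push 3): stack=[19,3] mem=[0,0,0,9]
After op 9 (RCL M1): stack=[19,3,0] mem=[0,0,0,9]
After op 10 (push 6): stack=[19,3,0,6] mem=[0,0,0,9]
After op 11 (STO M2): stack=[19,3,0] mem=[0,0,6,9]
After op 12 (-): stack=[19,3] mem=[0,0,6,9]
After op 13 (-): stack=[16] mem=[0,0,6,9]
After op 14 (push 1): stack=[16,1] mem=[0,0,6,9]
After op 15 (-): stack=[15] mem=[0,0,6,9]
After op 16 (push 2): stack=[15,2] mem=[0,0,6,9]
After op 17 (/): stack=[7] mem=[0,0,6,9]
After op 18 (push 10): stack=[7,10] mem=[0,0,6,9]

Answer: 0 0 6 9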